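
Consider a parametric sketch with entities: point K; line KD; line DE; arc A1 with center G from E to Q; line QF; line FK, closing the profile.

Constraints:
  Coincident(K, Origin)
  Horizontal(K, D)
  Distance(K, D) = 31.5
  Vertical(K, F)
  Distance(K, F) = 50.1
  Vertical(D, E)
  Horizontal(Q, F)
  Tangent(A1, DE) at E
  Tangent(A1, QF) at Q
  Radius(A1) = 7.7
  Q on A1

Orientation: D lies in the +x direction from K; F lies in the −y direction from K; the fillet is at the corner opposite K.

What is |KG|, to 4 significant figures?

48.62

K is at the origin; KD is horizontal with |KD| = 31.5 and D on the +x side, so D = (31.50, 0.000). K and F share the same x with |KF| = 50.1 and F on the −y side, so F = (0.000, -50.10). The virtual corner opposite K is at (31.50, -50.10). The tangent condition forces GE to be normal to DE and tangency of A1 to QF means the radius GQ is perpendicular to QF, with radius 7.7, so the center G sits 7.7 in from both sides at G = (23.80, -42.40). Then |KG| = |G − K| = 48.62.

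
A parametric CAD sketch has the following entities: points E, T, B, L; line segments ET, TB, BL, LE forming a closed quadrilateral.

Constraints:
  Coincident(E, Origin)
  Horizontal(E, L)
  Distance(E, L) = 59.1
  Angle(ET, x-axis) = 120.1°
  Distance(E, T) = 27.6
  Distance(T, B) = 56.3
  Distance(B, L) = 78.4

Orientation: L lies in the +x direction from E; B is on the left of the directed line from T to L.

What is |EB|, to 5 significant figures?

71.408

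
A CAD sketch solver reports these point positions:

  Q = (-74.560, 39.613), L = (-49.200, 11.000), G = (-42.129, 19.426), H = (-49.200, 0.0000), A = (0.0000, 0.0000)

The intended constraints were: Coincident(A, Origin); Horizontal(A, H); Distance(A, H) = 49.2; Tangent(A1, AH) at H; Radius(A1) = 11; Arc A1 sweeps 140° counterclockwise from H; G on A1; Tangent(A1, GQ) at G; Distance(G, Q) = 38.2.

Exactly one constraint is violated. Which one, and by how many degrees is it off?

Tangent(A1, GQ) at G — off by 8.10°.

A = (0.00, 0.00) ✓; A.y = 0.00, H.y = 0.00 ✓; |AH| = 49.20 ✓; ∠(LH, HA) = 90.00° ✓; |LH| = 11.00 ✓; bearing(L→G) − bearing(L→H) = 140.0° ✓; |LG| = 11.00 ✓; ∠(LG, GQ) = 81.90° ✗; |GQ| = 38.20 ✓.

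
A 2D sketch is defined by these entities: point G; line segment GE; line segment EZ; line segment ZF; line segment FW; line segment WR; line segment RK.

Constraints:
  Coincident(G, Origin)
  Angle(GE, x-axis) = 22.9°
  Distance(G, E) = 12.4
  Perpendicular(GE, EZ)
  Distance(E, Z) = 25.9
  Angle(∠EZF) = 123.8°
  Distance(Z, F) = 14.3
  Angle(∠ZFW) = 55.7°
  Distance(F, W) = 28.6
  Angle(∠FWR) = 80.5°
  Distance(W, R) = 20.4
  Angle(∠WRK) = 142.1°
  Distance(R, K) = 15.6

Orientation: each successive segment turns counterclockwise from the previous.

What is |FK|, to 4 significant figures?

33.62

∠FWR = 80.5° gives WR at 32.90° from the x-axis; with |WR| = 20.4, R = (15.79, 16.22). ∠WRK = 142.1° gives RK at 70.80° from the x-axis; with |RK| = 15.6, K = (20.92, 30.95). Then |FK| = |K − F| = 33.62.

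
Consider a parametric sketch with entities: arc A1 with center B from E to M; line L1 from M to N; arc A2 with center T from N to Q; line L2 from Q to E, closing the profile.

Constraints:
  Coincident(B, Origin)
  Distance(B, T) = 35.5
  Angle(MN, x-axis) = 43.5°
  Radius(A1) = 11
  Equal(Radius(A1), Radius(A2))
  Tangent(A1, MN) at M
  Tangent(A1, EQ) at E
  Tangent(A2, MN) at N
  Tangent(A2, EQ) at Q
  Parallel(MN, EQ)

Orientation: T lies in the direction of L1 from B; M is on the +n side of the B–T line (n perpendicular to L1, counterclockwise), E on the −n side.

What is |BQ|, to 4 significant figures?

37.17

The slot axis is L1's direction at 43.5°, so u = (cos 43.5°, sin 43.5°) = (0.7254, 0.6884) and n = (−sin 43.5°, cos 43.5°) = (-0.6884, 0.7254). B is at the origin and T lies 35.5 along u from B, so T = 35.5·u = (25.75, 24.44). Tangency of A1 to both parallel lines with radius 11.0 puts M and E at B ± 11.0·n: M = (-7.572, 7.979), E = (7.572, -7.979). Equal radii place N and Q the same way about T: N = T + 11.0·n = (18.18, 32.42), Q = T − 11.0·n = (33.32, 16.46). Then |BQ| = |Q − B| = 37.17.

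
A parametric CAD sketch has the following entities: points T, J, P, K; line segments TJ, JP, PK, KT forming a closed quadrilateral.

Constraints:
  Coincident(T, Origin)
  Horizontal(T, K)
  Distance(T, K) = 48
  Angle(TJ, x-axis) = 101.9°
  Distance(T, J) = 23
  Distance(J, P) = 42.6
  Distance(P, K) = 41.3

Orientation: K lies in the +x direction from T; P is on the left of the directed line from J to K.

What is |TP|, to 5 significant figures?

52.110

T is at the origin; TK is horizontal with |TK| = 48.0 and K in +x, so K = (48.0, 0). TJ runs at 101.9° with |TJ| = 23.0, so J = (-4.7427, 22.506). P is determined by |JP| = 42.6 and |PK| = 41.3 together: it lies at the intersection of circle(J, 42.6) and circle(K, 41.3). With |JK| = 57.344, the foot of the radical line on JK is 29.623 from J and the perpendicular offset is √(42.6² − 29.623²) = 30.614. Taking the left-of-JK solution: P = (34.519, 39.038).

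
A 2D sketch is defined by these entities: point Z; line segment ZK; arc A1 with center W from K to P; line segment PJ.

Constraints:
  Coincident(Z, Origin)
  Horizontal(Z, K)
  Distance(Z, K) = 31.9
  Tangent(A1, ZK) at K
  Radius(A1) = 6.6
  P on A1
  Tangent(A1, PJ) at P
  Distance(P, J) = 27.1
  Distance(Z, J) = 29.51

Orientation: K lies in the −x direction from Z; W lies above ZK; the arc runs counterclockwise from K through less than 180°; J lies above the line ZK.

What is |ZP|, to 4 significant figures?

26.40

Z is at the origin; ZK is horizontal with |ZK| = 31.9 and K on the −x side, so K = (-31.90, 0.000). Tangency of A1 to ZK means the radius WK is perpendicular to ZK, so W = K + (0, 6.6) = (-31.90, 6.600). Since WP ⟂ PJ (tangency), |WJ| = √(6.6² + 27.1²) = 27.89 regardless of where P sits on A1. So J lies on both circle(Z, 29.51) and circle(W, 27.89); the above-ZK intersection is J = (-12.56, 26.70). P is the foot of the tangent from J: P = (-26.20, 3.280).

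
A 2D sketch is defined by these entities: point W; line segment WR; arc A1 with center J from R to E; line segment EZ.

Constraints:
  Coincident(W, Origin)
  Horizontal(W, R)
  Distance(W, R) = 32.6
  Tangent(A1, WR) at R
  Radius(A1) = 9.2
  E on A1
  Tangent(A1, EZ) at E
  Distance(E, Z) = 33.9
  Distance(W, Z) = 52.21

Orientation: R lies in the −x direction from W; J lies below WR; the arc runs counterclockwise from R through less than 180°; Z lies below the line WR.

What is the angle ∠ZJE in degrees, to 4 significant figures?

74.82°

Checks: |JE| = 9.200 ✓; ∠(JE, EZ) = 90.00° ✓; |EZ| = 33.90 ✓; |WZ| = 52.21 ✓.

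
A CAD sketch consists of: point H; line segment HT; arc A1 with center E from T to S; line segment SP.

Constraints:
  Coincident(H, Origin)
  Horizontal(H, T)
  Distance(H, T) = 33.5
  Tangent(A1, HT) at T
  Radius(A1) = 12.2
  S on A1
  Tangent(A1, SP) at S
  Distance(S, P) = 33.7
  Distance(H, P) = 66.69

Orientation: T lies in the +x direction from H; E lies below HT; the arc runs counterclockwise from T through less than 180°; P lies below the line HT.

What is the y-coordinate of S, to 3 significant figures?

-21.2

Checks: |ES| = 12.20 ✓; ∠(ES, SP) = 90.00° ✓; |SP| = 33.70 ✓; |HP| = 66.69 ✓.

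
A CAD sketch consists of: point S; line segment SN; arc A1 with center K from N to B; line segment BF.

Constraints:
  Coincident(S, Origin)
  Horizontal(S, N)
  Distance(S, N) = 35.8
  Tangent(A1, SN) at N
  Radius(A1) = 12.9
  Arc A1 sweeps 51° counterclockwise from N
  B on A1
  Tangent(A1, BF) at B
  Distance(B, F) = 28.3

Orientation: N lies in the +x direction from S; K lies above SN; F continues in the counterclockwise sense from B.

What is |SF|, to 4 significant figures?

69.04

S is at the origin; S and N share the same y with |SN| = 35.8 and N on the +x side, so N = (35.80, 0.000). A1 meets SN tangentially, so KN is at right angles to SN, so K = N + (0, 12.9) = (35.80, 12.90). On A1, N sits at bearing -90° from K; a 51° counterclockwise sweep puts B at bearing -39°, so B = K + 12.9·(cos -39°, sin -39°) = (45.83, 4.782). A1 meets BF tangentially, so KB is at right angles to BF, so BF runs along (−sin -39°, cos -39°); with |BF| = 28.3, F = (63.63, 26.77). Then |SF| = |F − S| = 69.04.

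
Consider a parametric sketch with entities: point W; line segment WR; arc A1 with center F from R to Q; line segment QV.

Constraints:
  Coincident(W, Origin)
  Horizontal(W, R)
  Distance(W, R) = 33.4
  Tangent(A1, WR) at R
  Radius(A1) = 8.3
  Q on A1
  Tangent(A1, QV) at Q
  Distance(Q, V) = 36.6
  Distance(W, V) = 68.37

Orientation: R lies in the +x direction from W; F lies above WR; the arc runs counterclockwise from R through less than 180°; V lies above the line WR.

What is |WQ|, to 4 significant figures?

41.05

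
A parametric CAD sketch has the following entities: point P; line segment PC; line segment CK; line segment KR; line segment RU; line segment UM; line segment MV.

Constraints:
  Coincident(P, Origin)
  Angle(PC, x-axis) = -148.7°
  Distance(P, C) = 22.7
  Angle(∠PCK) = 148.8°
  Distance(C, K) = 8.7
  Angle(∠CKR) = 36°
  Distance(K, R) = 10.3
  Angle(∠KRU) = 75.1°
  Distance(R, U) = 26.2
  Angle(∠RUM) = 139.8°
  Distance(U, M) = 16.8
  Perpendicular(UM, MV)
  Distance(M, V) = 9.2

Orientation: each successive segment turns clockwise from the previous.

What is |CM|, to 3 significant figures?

34.4

∠KRU = 75.1° gives RU at -68.8° from the x-axis; with |RU| = 26.2, U = (-10.3, -30.2). ∠RUM = 139.8° gives UM at -109° from the x-axis; with |UM| = 16.8, M = (-15.8, -46.1). Then |CM| = |M − C| = 34.4.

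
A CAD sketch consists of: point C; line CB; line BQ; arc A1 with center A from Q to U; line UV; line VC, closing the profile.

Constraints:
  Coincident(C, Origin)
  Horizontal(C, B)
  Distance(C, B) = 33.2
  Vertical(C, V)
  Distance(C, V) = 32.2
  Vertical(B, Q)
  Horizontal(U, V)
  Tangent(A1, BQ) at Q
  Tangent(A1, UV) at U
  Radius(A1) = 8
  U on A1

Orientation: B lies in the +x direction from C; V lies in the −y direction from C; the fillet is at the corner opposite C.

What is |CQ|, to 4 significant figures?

41.08

The virtual corner opposite C is at (33.20, -32.20). Since A1 is tangent to BQ there, AQ ⟂ BQ and A1 meets UV tangentially, so AU is at right angles to UV, with radius 8.0, so the center A sits 8.0 in from both sides at A = (25.20, -24.20). That places the tangent points at Q = (33.20, -24.20) on BQ and U = (25.20, -32.20) on UV. Then |CQ| = |Q − C| = 41.08.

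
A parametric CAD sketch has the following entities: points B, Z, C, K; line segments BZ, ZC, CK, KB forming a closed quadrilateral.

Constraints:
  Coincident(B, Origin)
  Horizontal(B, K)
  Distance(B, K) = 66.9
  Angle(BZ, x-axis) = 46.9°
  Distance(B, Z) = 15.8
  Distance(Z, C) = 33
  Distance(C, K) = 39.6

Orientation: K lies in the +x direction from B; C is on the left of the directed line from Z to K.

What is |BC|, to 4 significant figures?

48.37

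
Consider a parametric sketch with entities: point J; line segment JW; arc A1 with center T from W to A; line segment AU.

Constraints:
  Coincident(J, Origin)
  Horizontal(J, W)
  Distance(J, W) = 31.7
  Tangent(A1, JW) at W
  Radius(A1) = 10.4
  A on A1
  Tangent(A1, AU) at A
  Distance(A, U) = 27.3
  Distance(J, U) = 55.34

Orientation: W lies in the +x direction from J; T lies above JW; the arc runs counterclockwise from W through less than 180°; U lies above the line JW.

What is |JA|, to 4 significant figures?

43.55

Checks: ∠(TW, WJ) = 90.00° ✓; |TW| = 10.40 ✓; |TA| = 10.40 ✓; ∠(TA, AU) = 90.00° ✓; |AU| = 27.30 ✓; |JU| = 55.34 ✓.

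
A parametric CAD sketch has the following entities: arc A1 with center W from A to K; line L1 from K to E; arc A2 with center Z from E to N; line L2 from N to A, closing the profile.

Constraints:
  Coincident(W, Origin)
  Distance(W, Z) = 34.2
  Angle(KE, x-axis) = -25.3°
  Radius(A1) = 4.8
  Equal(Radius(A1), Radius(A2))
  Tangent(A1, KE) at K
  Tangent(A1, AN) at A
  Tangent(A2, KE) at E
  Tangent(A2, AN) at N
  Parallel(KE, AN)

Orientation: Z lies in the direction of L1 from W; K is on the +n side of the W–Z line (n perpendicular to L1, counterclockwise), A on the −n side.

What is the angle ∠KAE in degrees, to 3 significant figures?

74.3°

The slot axis is L1's direction at -25.3°, so u = (cos -25.3°, sin -25.3°) = (0.904, -0.427) and n = (−sin -25.3°, cos -25.3°) = (0.427, 0.904). W is at the origin and Z lies 34.2 along u from W, so Z = 34.2·u = (30.9, -14.6). Tangency of A1 to both parallel lines with radius 4.8 puts K and A at W ± 4.8·n: K = (2.05, 4.34), A = (-2.05, -4.34). Equal radii place E and N the same way about Z: E = Z + 4.8·n = (33.0, -10.3), N = Z − 4.8·n = (28.9, -19.0). Then cos ∠KAE = AK·AE / (|AK||AE|), giving 74.3°.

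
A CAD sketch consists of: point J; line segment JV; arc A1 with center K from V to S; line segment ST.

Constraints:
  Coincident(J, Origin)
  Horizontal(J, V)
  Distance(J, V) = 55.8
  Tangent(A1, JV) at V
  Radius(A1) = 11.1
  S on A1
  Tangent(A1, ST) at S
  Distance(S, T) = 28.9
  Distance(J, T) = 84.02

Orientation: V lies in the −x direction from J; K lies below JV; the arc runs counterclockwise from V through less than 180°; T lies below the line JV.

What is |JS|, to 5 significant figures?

66.443

J is at the origin; JV is horizontal with |JV| = 55.8 and V on the −x side, so V = (-55.800, 0.0000). A1 meets JV tangentially, so KV is at right angles to JV, so K = V + (0, -11.1) = (-55.800, -11.100). Since KS ⟂ ST (tangency), |KT| = √(11.1² + 28.9²) = 30.958 regardless of where S sits on A1. So T lies on both circle(J, 84.02) and circle(K, 30.958); the below-JV intersection is T = (-76.971, -33.688). S is the foot of the tangent from T: S = (-66.082, -6.9179).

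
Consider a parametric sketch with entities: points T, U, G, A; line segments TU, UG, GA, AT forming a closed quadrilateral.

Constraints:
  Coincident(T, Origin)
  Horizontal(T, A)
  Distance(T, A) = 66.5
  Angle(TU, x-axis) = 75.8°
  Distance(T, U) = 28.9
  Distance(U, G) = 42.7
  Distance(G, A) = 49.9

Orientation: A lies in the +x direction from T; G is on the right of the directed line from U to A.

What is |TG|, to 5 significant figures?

22.600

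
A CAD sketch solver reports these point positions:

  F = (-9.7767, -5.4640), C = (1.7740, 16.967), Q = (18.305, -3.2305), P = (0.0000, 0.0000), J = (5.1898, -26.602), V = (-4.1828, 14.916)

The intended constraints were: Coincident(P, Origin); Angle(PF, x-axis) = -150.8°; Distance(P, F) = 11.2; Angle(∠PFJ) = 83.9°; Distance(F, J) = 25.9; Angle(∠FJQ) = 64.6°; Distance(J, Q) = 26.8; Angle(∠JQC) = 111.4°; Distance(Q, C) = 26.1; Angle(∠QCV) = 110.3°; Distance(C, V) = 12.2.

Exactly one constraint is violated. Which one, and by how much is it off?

Distance(C, V) = 12.2 — off by 5.90.

P = (0.00, 0.00) ✓; PF at -150.8° ✓; |PF| = 11.20 ✓; ∠PFJ = 83.90° ✓; |FJ| = 25.90 ✓; ∠FJQ = 64.60° ✓; |JQ| = 26.80 ✓; ∠JQC = 111.4° ✓; |QC| = 26.10 ✓; ∠QCV = 110.3° ✓; |CV| = 6.300 ✗.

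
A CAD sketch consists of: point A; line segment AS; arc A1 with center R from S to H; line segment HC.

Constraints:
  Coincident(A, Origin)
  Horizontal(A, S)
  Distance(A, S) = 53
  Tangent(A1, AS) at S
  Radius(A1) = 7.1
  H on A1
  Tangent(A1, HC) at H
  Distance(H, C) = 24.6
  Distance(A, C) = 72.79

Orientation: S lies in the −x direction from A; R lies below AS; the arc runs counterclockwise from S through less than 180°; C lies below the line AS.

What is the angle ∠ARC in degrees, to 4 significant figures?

130.6°

A is at the origin; A and S share the same y with |AS| = 53.0 and S on the −x side, so S = (-53.00, 0.000). Tangency of A1 to AS means the radius RS is perpendicular to AS, so R = S + (0, -7.1) = (-53.00, -7.100). Since RH ⟂ HC (tangency), |RC| = √(7.1² + 24.6²) = 25.60 regardless of where H sits on A1. So C lies on both circle(A, 72.79) and circle(R, 25.60); the below-AS intersection is C = (-66.95, -28.57). H is the foot of the tangent from C: H = (-59.79, -5.035).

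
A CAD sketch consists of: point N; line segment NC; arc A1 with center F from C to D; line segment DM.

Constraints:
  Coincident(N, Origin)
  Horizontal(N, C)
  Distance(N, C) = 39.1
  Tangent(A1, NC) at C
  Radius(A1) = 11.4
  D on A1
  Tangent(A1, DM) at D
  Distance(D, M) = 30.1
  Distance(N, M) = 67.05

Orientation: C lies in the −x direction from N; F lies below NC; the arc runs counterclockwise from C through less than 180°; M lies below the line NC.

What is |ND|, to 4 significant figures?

51.44

N is at the origin; NC is horizontal with |NC| = 39.1 and C on the −x side, so C = (-39.10, 0.000). A1 meets NC tangentially, so FC is at right angles to NC, so F = C + (0, -11.4) = (-39.10, -11.40). Since FD ⟂ DM (tangency), |FM| = √(11.4² + 30.1²) = 32.19 regardless of where D sits on A1. So M lies on both circle(N, 67.05) and circle(F, 32.19); the below-NC intersection is M = (-53.78, -40.04). D is the foot of the tangent from M: D = (-50.43, -10.13).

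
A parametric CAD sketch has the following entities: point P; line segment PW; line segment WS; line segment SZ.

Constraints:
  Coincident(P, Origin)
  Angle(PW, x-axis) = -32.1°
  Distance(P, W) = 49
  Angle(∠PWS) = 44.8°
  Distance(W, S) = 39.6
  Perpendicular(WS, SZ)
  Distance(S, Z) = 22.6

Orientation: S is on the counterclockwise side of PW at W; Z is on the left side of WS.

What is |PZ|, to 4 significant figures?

12.87

∠PWS = 44.8°, so WS runs at -32.1° + (180° − 44.8°) = 103.1° from the x-axis; with |WS| = 39.6, S = W + 39.6·(cos 103.1°, sin 103.1°) = (32.53, 12.53). WS ⟂ SZ; with |SZ| = 22.6 on the left of WS, Z = S + 22.6·(-0.9740, -0.2267) = (10.52, 7.409). Then |PZ| = |Z − P| = 12.87.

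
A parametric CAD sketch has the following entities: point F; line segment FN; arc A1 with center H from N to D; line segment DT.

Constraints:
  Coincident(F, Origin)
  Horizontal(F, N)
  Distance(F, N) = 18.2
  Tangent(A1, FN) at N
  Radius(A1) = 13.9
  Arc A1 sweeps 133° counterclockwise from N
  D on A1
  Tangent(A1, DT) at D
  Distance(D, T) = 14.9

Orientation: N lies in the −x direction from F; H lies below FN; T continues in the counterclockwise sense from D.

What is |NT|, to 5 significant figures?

34.277

On A1, N sits at bearing 90° from H; a 133° counterclockwise sweep puts D at bearing 223°, so D = H + 13.9·(cos 223°, sin 223°) = (-28.366, -23.380). Since A1 is tangent to DT there, HD ⟂ DT, so DT runs along (−sin 223°, cos 223°); with |DT| = 14.9, T = (-18.204, -34.277). Then |NT| = |T − N| = 34.277.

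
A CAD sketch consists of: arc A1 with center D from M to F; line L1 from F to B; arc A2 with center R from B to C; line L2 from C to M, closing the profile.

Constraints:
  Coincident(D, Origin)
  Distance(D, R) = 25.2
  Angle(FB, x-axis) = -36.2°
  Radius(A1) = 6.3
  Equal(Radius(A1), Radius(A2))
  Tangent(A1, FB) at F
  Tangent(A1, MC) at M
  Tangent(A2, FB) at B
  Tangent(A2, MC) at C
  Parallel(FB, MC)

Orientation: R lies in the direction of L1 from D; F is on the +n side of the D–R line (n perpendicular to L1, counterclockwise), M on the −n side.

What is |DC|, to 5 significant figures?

25.976

The slot axis is L1's direction at -36.2°, so u = (cos -36.2°, sin -36.2°) = (0.80696, -0.59061) and n = (−sin -36.2°, cos -36.2°) = (0.59061, 0.80696). D is at the origin and R lies 25.2 along u from D, so R = 25.2·u = (20.335, -14.883). Tangency of A1 to both parallel lines with radius 6.3 puts F and M at D ± 6.3·n: F = (3.7208, 5.0838), M = (-3.7208, -5.0838). Equal radii place B and C the same way about R: B = R + 6.3·n = (24.056, -9.7994), C = R − 6.3·n = (16.615, -19.967). Then |DC| = |C − D| = 25.976.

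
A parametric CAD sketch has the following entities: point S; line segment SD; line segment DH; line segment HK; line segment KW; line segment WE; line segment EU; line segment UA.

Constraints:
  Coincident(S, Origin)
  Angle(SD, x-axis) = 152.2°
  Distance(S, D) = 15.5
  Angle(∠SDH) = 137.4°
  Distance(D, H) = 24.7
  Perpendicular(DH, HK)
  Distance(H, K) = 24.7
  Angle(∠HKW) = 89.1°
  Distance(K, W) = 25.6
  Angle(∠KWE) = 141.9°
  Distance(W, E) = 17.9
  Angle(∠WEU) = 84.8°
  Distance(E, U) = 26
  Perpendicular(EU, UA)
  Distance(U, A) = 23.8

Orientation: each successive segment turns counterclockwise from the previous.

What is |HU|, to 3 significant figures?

22.1

S is at the origin; SD runs at 152.2° with length 15.5, so D = (-13.7, 7.23). ∠SDH = 137.4° gives DH at -165° from the x-axis; with |DH| = 24.7, H = (-37.6, 0.919). DH is perpendicular to HK, so HK runs at -75.2°; with |HK| = 24.7, K = (-31.3, -23.0). ∠HKW = 89.1° gives KW at 15.7° from the x-axis; with |KW| = 25.6, W = (-6.64, -16.0). ∠KWE = 141.9° gives WE at 53.8° from the x-axis; with |WE| = 17.9, E = (3.93, -1.59). ∠WEU = 84.8° gives EU at 149° from the x-axis; with |EU| = 26.0, U = (-18.4, 11.8). Then |HU| = |U − H| = 22.1.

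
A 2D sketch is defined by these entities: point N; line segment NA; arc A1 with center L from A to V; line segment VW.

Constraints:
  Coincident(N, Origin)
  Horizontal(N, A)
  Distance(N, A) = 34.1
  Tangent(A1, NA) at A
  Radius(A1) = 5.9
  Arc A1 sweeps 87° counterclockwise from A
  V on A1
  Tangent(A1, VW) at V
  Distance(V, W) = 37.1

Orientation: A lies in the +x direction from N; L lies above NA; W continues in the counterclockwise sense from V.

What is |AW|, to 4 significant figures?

43.35

On A1, A sits at bearing -90° from L; an 87° counterclockwise sweep puts V at bearing -3°, so V = L + 5.9·(cos -3°, sin -3°) = (39.99, 5.591). A1 meets VW tangentially, so LV is at right angles to VW, so VW runs along (−sin -3°, cos -3°); with |VW| = 37.1, W = (41.93, 42.64). Then |AW| = |W − A| = 43.35.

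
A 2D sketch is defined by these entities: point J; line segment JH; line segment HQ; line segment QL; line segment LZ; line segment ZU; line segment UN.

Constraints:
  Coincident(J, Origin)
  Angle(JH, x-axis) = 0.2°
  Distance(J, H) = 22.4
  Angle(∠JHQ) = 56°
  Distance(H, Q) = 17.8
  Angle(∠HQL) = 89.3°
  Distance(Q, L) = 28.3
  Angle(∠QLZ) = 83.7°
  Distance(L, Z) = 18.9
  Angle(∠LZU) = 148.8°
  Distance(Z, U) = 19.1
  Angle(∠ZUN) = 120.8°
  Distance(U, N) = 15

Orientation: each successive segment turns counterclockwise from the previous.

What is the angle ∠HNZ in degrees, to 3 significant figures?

61.1°

J is at the origin; JH runs at 0.2° with length 22.4, so H = (22.4, 0.0782). ∠JHQ = 56.0° gives HQ at 124° from the x-axis; with |HQ| = 17.8, Q = (12.4, 14.8). ∠HQL = 89.3° gives QL at -145° from the x-axis; with |QL| = 28.3, L = (-10.8, -1.39). ∠QLZ = 83.7° gives LZ at -48.8° from the x-axis; with |LZ| = 18.9, Z = (1.63, -15.6). ∠LZU = 148.8° gives ZU at -17.6° from the x-axis; with |ZU| = 19.1, U = (19.8, -21.4). ∠ZUN = 120.8° gives UN at 41.6° from the x-axis; with |UN| = 15.0, N = (31.1, -11.4). Then cos ∠HNZ = NH·NZ / (|NH||NZ|), giving 61.1°.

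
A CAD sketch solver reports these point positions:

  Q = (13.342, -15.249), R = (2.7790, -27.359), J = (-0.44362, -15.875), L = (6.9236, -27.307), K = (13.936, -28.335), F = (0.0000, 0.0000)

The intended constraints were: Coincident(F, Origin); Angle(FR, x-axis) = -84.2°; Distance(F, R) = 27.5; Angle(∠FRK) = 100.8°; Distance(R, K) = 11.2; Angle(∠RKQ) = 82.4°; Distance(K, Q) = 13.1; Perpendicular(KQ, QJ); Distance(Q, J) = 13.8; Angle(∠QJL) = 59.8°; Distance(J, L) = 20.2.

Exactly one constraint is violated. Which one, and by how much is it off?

Distance(J, L) = 20.2 — off by 6.60.

F = (0.00, 0.00) ✓; FR at -84.20° ✓; |FR| = 27.50 ✓; ∠FRK = 100.8° ✓; |RK| = 11.20 ✓; ∠RKQ = 82.40° ✓; |KQ| = 13.10 ✓; ∠(KQ, QJ) = 90.00° ✓; |QJ| = 13.80 ✓; ∠QJL = 59.80° ✓; |JL| = 13.60 ✗.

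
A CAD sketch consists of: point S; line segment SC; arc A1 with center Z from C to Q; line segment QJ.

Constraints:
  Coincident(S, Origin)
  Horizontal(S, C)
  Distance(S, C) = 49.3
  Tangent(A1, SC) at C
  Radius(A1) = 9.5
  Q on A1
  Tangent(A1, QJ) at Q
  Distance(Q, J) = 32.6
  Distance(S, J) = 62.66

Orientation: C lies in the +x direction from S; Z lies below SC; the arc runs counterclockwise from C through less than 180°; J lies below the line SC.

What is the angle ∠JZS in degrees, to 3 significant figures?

94.2°

S is at the origin; SC is horizontal with |SC| = 49.3 and C on the +x side, so C = (49.3, 0.00). Tangency of A1 to SC means the radius ZC is perpendicular to SC, so Z = C + (0, -9.5) = (49.3, -9.50). Since ZQ ⟂ QJ (tangency), |ZJ| = √(9.5² + 32.6²) = 34.0 regardless of where Q sits on A1. So J lies on both circle(S, 62.66) and circle(Z, 34.0); the below-SC intersection is J = (45.4, -43.2). Q is the foot of the tangent from J: Q = (39.9, -11.1).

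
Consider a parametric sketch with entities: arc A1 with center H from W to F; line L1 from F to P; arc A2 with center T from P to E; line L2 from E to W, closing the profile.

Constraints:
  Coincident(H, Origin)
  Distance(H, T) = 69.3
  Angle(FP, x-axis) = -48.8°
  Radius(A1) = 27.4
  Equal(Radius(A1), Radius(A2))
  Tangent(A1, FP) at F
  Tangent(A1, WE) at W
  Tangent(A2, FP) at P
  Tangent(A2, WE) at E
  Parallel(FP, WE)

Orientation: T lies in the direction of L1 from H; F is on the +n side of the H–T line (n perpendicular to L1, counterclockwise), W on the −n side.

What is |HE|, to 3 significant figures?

74.5

Tangency of A1 to both parallel lines with radius 27.4 puts F and W at H ± 27.4·n: F = (20.6, 18.0), W = (-20.6, -18.0). Equal radii place P and E the same way about T: P = T + 27.4·n = (66.3, -34.1), E = T − 27.4·n = (25.0, -70.2). Then |HE| = |E − H| = 74.5.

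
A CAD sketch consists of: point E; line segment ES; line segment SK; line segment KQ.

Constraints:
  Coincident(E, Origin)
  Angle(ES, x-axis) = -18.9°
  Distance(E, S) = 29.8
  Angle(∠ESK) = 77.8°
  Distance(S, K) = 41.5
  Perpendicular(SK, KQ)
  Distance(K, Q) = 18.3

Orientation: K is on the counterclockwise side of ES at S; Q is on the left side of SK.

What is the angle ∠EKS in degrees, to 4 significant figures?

39.60°

E is at the origin; ES runs at -18.9° with length 29.8, so S = 29.8·(cos -18.9°, sin -18.9°) = (28.19, -9.653). ∠ESK = 77.8°, so SK runs at -18.9° + (180° − 77.8°) = 83.30° from the x-axis; with |SK| = 41.5, K = S + 41.5·(cos 83.30°, sin 83.30°) = (33.04, 31.56). Then cos ∠EKS = KE·KS / (|KE||KS|), giving 39.60°.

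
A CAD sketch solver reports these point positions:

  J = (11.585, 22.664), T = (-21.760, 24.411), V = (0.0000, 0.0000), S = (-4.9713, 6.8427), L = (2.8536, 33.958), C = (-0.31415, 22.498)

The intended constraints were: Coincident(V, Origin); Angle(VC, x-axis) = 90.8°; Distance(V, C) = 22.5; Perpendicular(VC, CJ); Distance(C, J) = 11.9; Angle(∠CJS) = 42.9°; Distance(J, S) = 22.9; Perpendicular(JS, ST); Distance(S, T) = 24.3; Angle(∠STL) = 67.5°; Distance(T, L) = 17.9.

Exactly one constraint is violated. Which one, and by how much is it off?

Distance(T, L) = 17.9 — off by 8.50.

V = (0.00, 0.00) ✓; VC at 90.80° ✓; |VC| = 22.50 ✓; ∠(VC, CJ) = 90.00° ✓; |CJ| = 11.90 ✓; ∠CJS = 42.90° ✓; |JS| = 22.90 ✓; ∠(JS, ST) = 90.00° ✓; |ST| = 24.30 ✓; ∠STL = 67.50° ✓; |TL| = 26.40 ✗.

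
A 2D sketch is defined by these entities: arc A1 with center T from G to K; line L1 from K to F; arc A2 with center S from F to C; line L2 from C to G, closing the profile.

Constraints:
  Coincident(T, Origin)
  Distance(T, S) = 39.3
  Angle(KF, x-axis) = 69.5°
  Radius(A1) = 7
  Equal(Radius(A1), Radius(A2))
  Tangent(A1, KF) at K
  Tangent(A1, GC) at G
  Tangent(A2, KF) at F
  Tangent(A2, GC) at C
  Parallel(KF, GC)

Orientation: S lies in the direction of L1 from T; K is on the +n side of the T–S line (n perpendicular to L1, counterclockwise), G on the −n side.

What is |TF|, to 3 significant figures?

39.9

The slot axis is L1's direction at 69.5°, so u = (cos 69.5°, sin 69.5°) = (0.350, 0.937) and n = (−sin 69.5°, cos 69.5°) = (-0.937, 0.350). T is at the origin and S lies 39.3 along u from T, so S = 39.3·u = (13.8, 36.8). Tangency of A1 to both parallel lines with radius 7.0 puts K and G at T ± 7.0·n: K = (-6.56, 2.45), G = (6.56, -2.45). Equal radii place F and C the same way about S: F = S + 7.0·n = (7.21, 39.3), C = S − 7.0·n = (20.3, 34.4). Then |TF| = |F − T| = 39.9.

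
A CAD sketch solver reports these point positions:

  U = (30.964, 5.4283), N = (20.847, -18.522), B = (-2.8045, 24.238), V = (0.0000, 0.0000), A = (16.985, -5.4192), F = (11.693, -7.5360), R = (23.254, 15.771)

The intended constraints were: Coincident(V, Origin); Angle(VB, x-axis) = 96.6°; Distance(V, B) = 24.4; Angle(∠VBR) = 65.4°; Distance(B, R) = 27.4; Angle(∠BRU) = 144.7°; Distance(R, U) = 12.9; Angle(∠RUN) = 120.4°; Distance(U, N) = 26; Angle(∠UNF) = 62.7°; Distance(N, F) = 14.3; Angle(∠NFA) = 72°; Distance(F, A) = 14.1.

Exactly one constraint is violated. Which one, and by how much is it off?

Distance(F, A) = 14.1 — off by 8.40.

V = (0.00, 0.00) ✓; VB at 96.60° ✓; |VB| = 24.40 ✓; ∠VBR = 65.40° ✓; |BR| = 27.40 ✓; ∠BRU = 144.7° ✓; |RU| = 12.90 ✓; ∠RUN = 120.4° ✓; |UN| = 26.00 ✓; ∠UNF = 62.70° ✓; |NF| = 14.30 ✓; ∠NFA = 72.00° ✓; |FA| = 5.700 ✗.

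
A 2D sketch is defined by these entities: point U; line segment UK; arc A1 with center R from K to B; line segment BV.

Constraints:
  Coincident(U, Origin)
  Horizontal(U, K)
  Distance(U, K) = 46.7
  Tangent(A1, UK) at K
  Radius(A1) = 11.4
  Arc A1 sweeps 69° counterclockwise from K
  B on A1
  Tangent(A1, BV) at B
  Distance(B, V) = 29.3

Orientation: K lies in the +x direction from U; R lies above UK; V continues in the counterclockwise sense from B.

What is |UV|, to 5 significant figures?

76.188

U is at the origin; UK is horizontal with |UK| = 46.7 and K on the +x side, so K = (46.700, 0.0000). The tangent condition forces RK to be normal to UK, so R = K + (0, 11.4) = (46.700, 11.400). On A1, K sits at bearing -90° from R; a 69° counterclockwise sweep puts B at bearing -21°, so B = R + 11.4·(cos -21°, sin -21°) = (57.343, 7.3146). The tangent condition forces RB to be normal to BV, so BV runs along (−sin -21°, cos -21°); with |BV| = 29.3, V = (67.843, 34.669). Then |UV| = |V − U| = 76.188.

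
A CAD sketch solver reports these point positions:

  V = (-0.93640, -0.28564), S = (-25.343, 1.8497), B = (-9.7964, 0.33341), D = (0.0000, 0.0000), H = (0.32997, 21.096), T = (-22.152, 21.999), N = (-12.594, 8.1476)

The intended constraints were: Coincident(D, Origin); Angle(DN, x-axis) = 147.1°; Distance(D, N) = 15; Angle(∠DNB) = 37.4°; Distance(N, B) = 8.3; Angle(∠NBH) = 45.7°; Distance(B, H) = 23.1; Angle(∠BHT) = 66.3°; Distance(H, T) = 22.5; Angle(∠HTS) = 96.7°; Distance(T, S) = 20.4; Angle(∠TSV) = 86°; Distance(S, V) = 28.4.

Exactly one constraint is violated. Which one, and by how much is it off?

Distance(S, V) = 28.4 — off by 3.90.

D = (0.00, 0.00) ✓; DN at 147.1° ✓; |DN| = 15.00 ✓; ∠DNB = 37.40° ✓; |NB| = 8.300 ✓; ∠NBH = 45.70° ✓; |BH| = 23.10 ✓; ∠BHT = 66.30° ✓; |HT| = 22.50 ✓; ∠HTS = 96.70° ✓; |TS| = 20.40 ✓; ∠TSV = 86.00° ✓; |SV| = 24.50 ✗.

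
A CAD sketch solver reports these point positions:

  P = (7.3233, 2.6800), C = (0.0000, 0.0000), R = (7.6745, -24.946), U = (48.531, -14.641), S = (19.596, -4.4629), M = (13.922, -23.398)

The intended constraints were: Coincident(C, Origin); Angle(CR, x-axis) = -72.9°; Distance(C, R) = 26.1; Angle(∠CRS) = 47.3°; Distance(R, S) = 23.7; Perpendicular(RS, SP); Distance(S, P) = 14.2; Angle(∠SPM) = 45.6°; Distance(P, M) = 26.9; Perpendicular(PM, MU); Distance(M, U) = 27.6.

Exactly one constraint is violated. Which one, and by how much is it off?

Distance(M, U) = 27.6 — off by 8.10.

C = (0.00, 0.00) ✓; CR at -72.90° ✓; |CR| = 26.10 ✓; ∠CRS = 47.30° ✓; |RS| = 23.70 ✓; ∠(RS, SP) = 90.00° ✓; |SP| = 14.20 ✓; ∠SPM = 45.60° ✓; |PM| = 26.90 ✓; ∠(PM, MU) = 90.00° ✓; |MU| = 35.70 ✗.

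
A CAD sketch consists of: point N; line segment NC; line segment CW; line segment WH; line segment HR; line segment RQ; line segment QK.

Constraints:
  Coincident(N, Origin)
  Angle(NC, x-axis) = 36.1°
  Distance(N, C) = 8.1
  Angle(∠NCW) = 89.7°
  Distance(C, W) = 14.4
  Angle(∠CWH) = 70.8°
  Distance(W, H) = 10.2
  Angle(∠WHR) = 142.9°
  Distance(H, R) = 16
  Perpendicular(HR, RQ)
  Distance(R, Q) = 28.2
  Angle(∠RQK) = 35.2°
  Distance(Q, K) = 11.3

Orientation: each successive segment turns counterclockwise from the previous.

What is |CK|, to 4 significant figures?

7.423

N is at the origin; NC runs at 36.1° with length 8.1, so C = (6.545, 4.772). ∠NCW = 89.7° gives CW at 126.4° from the x-axis; with |CW| = 14.4, W = (-2.001, 16.36). ∠CWH = 70.8° gives WH at -124.4° from the x-axis; with |WH| = 10.2, H = (-7.763, 7.947). ∠WHR = 142.9° gives HR at -87.30° from the x-axis; with |HR| = 16.0, R = (-7.009, -8.035). HR is perpendicular to RQ, so RQ runs at 2.700°; with |RQ| = 28.2, Q = (21.16, -6.707). ∠RQK = 35.2° gives QK at 147.5° from the x-axis; with |QK| = 11.3, K = (11.63, -0.6355). Then |CK| = |K − C| = 7.423.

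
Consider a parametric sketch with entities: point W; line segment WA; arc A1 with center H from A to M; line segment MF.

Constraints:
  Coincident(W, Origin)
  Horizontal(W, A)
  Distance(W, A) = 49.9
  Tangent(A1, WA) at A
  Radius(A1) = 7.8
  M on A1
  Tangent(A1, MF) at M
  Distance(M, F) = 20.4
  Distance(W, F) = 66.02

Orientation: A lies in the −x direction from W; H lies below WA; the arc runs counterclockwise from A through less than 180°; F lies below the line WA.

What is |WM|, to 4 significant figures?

58.04

Checks: |HM| = 7.800 ✓; ∠(HM, MF) = 90.00° ✓; |MF| = 20.40 ✓; |WF| = 66.02 ✓.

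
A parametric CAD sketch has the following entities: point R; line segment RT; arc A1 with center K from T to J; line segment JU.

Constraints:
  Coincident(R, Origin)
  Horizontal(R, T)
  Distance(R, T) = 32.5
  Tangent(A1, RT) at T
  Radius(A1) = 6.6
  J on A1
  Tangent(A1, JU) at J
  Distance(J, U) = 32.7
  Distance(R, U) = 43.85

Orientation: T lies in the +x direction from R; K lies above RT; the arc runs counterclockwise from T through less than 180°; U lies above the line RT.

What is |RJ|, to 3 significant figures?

39.5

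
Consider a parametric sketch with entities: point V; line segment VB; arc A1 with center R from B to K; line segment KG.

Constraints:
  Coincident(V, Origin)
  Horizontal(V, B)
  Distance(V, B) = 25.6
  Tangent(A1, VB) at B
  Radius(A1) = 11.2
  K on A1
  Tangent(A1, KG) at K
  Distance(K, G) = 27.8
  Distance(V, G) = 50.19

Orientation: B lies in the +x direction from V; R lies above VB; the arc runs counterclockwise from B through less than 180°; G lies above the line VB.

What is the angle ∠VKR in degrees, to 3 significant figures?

5.82°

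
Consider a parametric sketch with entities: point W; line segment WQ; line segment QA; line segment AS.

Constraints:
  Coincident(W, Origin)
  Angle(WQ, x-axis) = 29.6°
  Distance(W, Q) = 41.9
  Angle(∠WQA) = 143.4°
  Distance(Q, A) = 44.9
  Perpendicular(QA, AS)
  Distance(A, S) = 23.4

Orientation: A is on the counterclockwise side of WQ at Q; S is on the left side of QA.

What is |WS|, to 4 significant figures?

78.55

∠WQA = 143.4°, so QA runs at 29.6° + (180° − 143.4°) = 66.20° from the x-axis; with |QA| = 44.9, A = Q + 44.9·(cos 66.20°, sin 66.20°) = (54.55, 61.78). QA is perpendicular to AS; with |AS| = 23.4 on the left of QA, S = A + 23.4·(-0.9150, 0.4035) = (33.14, 71.22). Then |WS| = |S − W| = 78.55.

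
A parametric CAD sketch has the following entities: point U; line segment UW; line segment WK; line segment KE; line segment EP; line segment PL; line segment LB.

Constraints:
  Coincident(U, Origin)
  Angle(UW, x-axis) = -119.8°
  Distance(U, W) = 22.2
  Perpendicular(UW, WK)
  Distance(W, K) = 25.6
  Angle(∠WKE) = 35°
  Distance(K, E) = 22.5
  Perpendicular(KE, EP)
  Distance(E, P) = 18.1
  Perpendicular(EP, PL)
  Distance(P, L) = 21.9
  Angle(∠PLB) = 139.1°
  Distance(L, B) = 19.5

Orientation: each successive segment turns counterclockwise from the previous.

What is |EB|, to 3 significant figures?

37.0

The perpendicularity gives PL at right angles to EP, so PL runs at -64.8°; with |PL| = 21.9, L = (-5.45, -39.2). ∠PLB = 139.1° gives LB at -23.9° from the x-axis; with |LB| = 19.5, B = (12.4, -47.1). Then |EB| = |B − E| = 37.0.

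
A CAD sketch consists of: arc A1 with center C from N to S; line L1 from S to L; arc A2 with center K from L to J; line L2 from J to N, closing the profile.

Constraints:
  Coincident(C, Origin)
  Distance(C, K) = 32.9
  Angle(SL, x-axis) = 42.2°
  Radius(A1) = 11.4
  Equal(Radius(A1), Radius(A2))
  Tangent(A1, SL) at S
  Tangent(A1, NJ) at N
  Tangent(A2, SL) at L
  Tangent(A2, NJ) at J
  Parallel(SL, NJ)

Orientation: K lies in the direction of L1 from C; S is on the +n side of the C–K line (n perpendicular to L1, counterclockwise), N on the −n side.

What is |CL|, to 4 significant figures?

34.82

The slot axis is L1's direction at 42.2°, so u = (cos 42.2°, sin 42.2°) = (0.7408, 0.6717) and n = (−sin 42.2°, cos 42.2°) = (-0.6717, 0.7408). C is at the origin and K lies 32.9 along u from C, so K = 32.9·u = (24.37, 22.10). Tangency of A1 to both parallel lines with radius 11.4 puts S and N at C ± 11.4·n: S = (-7.658, 8.445), N = (7.658, -8.445). Equal radii place L and J the same way about K: L = K + 11.4·n = (16.71, 30.54), J = K − 11.4·n = (32.03, 13.65). Then |CL| = |L − C| = 34.82.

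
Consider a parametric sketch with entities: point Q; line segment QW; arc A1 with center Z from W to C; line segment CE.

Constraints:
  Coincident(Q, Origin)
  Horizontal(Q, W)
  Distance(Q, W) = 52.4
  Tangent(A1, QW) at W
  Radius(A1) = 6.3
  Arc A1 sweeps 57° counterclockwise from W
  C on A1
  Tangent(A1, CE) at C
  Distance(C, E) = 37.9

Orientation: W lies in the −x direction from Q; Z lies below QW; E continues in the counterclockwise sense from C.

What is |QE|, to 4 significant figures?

85.65

Q is at the origin; Q and W share the same y with |QW| = 52.4 and W on the −x side, so W = (-52.40, 0.000). Since A1 is tangent to QW there, ZW ⟂ QW, so Z = W + (0, -6.3) = (-52.40, -6.300). On A1, W sits at bearing 90° from Z; a 57° counterclockwise sweep puts C at bearing 147°, so C = Z + 6.3·(cos 147°, sin 147°) = (-57.68, -2.869). Since A1 is tangent to CE there, ZC ⟂ CE, so CE runs along (−sin 147°, cos 147°); with |CE| = 37.9, E = (-78.33, -34.65). Then |QE| = |E − Q| = 85.65.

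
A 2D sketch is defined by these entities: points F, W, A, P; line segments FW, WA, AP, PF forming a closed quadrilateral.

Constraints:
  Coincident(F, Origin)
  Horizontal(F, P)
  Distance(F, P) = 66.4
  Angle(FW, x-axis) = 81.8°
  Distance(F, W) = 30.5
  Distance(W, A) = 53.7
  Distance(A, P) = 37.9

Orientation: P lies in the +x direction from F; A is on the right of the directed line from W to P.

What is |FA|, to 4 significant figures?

35.69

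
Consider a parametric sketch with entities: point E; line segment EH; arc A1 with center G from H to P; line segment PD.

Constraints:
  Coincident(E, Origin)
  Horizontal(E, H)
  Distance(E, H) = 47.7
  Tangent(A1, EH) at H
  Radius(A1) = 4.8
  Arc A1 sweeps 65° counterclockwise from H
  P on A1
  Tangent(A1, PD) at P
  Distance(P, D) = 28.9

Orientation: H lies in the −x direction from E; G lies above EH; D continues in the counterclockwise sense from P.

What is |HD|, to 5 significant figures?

33.366

E is at the origin; EH is horizontal with |EH| = 47.7 and H on the −x side, so H = (-47.700, 0.0000). Since A1 is tangent to EH there, GH ⟂ EH, so G = H + (0, 4.8) = (-47.700, 4.8000). On A1, H sits at bearing -90° from G; a 65° counterclockwise sweep puts P at bearing -25°, so P = G + 4.8·(cos -25°, sin -25°) = (-43.350, 2.7714). Tangency of A1 to PD means the radius GP is perpendicular to PD, so PD runs along (−sin -25°, cos -25°); with |PD| = 28.9, D = (-31.136, 28.964). Then |HD| = |D − H| = 33.366.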